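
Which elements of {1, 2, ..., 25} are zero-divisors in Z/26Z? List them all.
An element a ∈ Z/26Z (with a ≠ 0) is a zero-divisor iff gcd(a, 26) > 1 (because a is a unit precisely when gcd(a, n) = 1, and in Z/nZ every nonzero, non-unit element is a zero-divisor). Scan a = 1, ..., 25 and keep those with gcd(a, 26) > 1:
  gcd(2, 26) = 2, gcd(4, 26) = 2, gcd(6, 26) = 2, gcd(8, 26) = 2, gcd(10, 26) = 2, gcd(12, 26) = 2, gcd(13, 26) = 13, gcd(14, 26) = 2, gcd(16, 26) = 2, gcd(18, 26) = 2, gcd(20, 26) = 2, gcd(22, 26) = 2, gcd(24, 26) = 2.
All other a ∈ {1, ..., 25} have gcd(a, 26) = 1 and are units. So the nonzero zero-divisors are exactly the 13 values of a appearing in this scan.

Final answer: nonzero zero-divisors of Z/26Z = {2, 4, 6, 8, 10, 12, 13, 14, 16, 18, 20, 22, 24}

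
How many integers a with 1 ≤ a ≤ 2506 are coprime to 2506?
1068

The number of a ∈ {1, ..., 2506} with gcd(a, 2506) = 1 is by definition Euler's totient φ(2506). φ is multiplicative, with φ(p^e) = p^e − p^(e−1). Factorise 2506 = 2 · 7 · 179. Then
  φ(2506) = (2 − 1) · (7 − 1) · (179 − 1) = 1 · 6 · 178 = 1068.
So there are 1068 such integers.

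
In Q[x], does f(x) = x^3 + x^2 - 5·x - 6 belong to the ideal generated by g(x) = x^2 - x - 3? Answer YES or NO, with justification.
In Q[x] the ideal (g) consists of all multiples of g, so f ∈ (g) iff g | f, i.e. iff the remainder of f on division by g is 0. Divide f by g (g is monic, so eliminate the leading term of the running remainder at each step):
  leading term x^3: subtract (x)·g(x) = x^3 - x^2 - 3·x, leaving 2·x^2 - 2·x - 6
  leading term 2·x^2: subtract (2)·g(x) = 2·x^2 - 2·x - 6, leaving 0
The remainder is 0, so f(x) = g(x) · h(x) with h(x) = x + 2. Hence g | f, i.e. f ∈ (g).

Final answer: YES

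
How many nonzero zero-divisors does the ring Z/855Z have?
In Z/855Z each nonzero element is either a unit (gcd with 855 is 1) or a zero-divisor (gcd > 1). The number of units is φ(855): factorise 855 = 3^2 · 5 · 19, so φ(855) = (3^2 − 3^1) · (5 − 1) · (19 − 1) = 6 · 4 · 18 = 432. The nonzero elements number 855 − 1 = 854. Hence the nonzero zero-divisors number 854 − 432 = 422.

Final answer: Z/855Z has 422 nonzero zero-divisors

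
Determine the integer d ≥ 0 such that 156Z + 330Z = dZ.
(156, 330) = (6); d = 6

In the PID Z, (a, b) is generated by gcd(a, b). Compute gcd(330, 156) with the extended Euclidean algorithm, tracking rows (r, s, t) with s·330 + t·156 = r:
  row A: (330, 1, 0)   [1·330 + 0·156 = 330]
  row B: (156, 0, 1)   [0·330 + 1·156 = 156]
  330 = 2·156 + 18   → row C = row A − 2·row B = (18, 1, −2)   [check: 1·330 − 2·156 = 18]
  156 = 8·18 + 12   → row D = row B − 8·row C = (12, −8, 17)   [check: −8·330 + 17·156 = 12]
  18 = 1·12 + 6   → row E = row C − 1·row D = (6, 9, −19)   [check: 9·330 − 19·156 = 6]
  12 = 2·6 + 0   → remainder 0, stop. gcd = 6 (last nonzero row E).
So gcd(156, 330) = 6, with Bézout identity 9·330 − 19·156 = 6. Containment (⊇): the Bézout identity exhibits 6 as an element of (156, 330), giving (6) ⊆ (156, 330). Containment (⊆): since 6 | 156 and 6 | 330 (156 = 6·26, 330 = 6·55), every Z-linear combination of 156 and 330 is divisible by 6, so (156, 330) ⊆ (6). Therefore (156, 330) = (6), d = 6.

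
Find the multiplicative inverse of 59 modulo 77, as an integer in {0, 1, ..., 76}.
59^(−1) ≡ 47 (mod 77)

Apply the extended Euclidean algorithm to (77, 59), tracking rows (r, s, t) with s·77 + t·59 = r. Each division r_prev = q·r_cur + r_new produces the new row as (previous row) − q·(current row):
  row A: (77, 1, 0)   [1·77 + 0·59 = 77]
  row B: (59, 0, 1)   [0·77 + 1·59 = 59]
  77 = 1·59 + 18   → row C = row A − 1·row B = (18, 1, −1)   [check: 1·77 − 1·59 = 18]
  59 = 3·18 + 5   → row D = row B − 3·row C = (5, −3, 4)   [check: −3·77 + 4·59 = 5]
  18 = 3·5 + 3   → row E = row C − 3·row D = (3, 10, −13)   [check: 10·77 − 13·59 = 3]
  5 = 1·3 + 2   → row F = row D − 1·row E = (2, −13, 17)   [check: −13·77 + 17·59 = 2]
  3 = 1·2 + 1   → row G = row E − 1·row F = (1, 23, −30)   [check: 23·77 − 30·59 = 1]
  2 = 2·1 + 0   → remainder 0, stop. gcd = 1 (last nonzero row G).
The gcd is 1, so 59 is invertible mod 77. The last nonzero row gives 23·77 − 30·59 = 1, so t = −30. So 59^(−1) ≡ −30 ≡ 47 (mod 77). Verify: 59 · 47 = 2773 ≡ 1 (mod 77). ✓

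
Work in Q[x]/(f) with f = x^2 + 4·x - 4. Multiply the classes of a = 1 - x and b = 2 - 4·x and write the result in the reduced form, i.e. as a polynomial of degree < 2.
a · b ≡ 18 - 22·x (mod f(x))

First multiply in Q[x] without reducing: a · b = 4·x^2 - 6·x + 2. Now divide by f(x) = x^2 + 4·x - 4, eliminating the leading term at each step:
  leading term 4·x^2: subtract (4)·f(x) = 4·x^2 + 16·x - 16, leaving 18 - 22·x
The degree is now < 2, so this is the remainder. Hence a · b ≡ 18 - 22·x in Q[x]/(f).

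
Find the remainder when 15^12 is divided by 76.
45

Use repeated squaring. Binary(12) = 1100. Walk through the bits of the exponent 12 left-to-right: at each bit after the leading one, square the running value, then multiply by 15 if the bit is 1 (always reducing mod 76):
  bit 1 = 1 (leading): start with 15.
  bit 2 = 1: square 15^2 = 225 ≡ 73; bit is 1, so multiply 73·15 = 1095 ≡ 31 (mod 76).
  bit 3 = 0: square 31^2 = 961 ≡ 49 (mod 76).
  bit 4 = 0: square 49^2 = 2401 ≡ 45 (mod 76).
Final value: 15^12 ≡ 45 (mod 76).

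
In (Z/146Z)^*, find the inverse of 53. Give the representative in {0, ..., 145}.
Apply the extended Euclidean algorithm to (146, 53), tracking rows (r, s, t) with s·146 + t·53 = r. Each division r_prev = q·r_cur + r_new produces the new row as (previous row) − q·(current row):
  row A: (146, 1, 0)   [1·146 + 0·53 = 146]
  row B: (53, 0, 1)   [0·146 + 1·53 = 53]
  146 = 2·53 + 40   → row C = row A − 2·row B = (40, 1, −2)   [check: 1·146 − 2·53 = 40]
  53 = 1·40 + 13   → row D = row B − 1·row C = (13, −1, 3)   [check: −1·146 + 3·53 = 13]
  40 = 3·13 + 1   → row E = row C − 3·row D = (1, 4, −11)   [check: 4·146 − 11·53 = 1]
  13 = 13·1 + 0   → remainder 0, stop. gcd = 1 (last nonzero row E).
The gcd is 1, so 53 is invertible mod 146. The last nonzero row gives 4·146 − 11·53 = 1, so t = −11. So 53^(−1) ≡ −11 ≡ 135 (mod 146). Verify: 53 · 135 = 7155 ≡ 1 (mod 146). ✓

Final answer: 53^(−1) ≡ 135 (mod 146)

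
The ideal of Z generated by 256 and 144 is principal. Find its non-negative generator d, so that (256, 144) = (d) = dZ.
(256, 144) = (16); d = 16

In the PID Z, (a, b) is generated by gcd(a, b). Compute gcd(256, 144) with the extended Euclidean algorithm, tracking rows (r, s, t) with s·256 + t·144 = r:
  row A: (256, 1, 0)   [1·256 + 0·144 = 256]
  row B: (144, 0, 1)   [0·256 + 1·144 = 144]
  256 = 1·144 + 112   → row C = row A − 1·row B = (112, 1, −1)   [check: 1·256 − 1·144 = 112]
  144 = 1·112 + 32   → row D = row B − 1·row C = (32, −1, 2)   [check: −1·256 + 2·144 = 32]
  112 = 3·32 + 16   → row E = row C − 3·row D = (16, 4, −7)   [check: 4·256 − 7·144 = 16]
  32 = 2·16 + 0   → remainder 0, stop. gcd = 16 (last nonzero row E).
So gcd(256, 144) = 16, with Bézout identity 4·256 − 7·144 = 16. Containment (⊇): the Bézout identity exhibits 16 as an element of (256, 144), giving (16) ⊆ (256, 144). Containment (⊆): since 16 | 256 and 16 | 144 (256 = 16·16, 144 = 16·9), every Z-linear combination of 256 and 144 is divisible by 16, so (256, 144) ⊆ (16). Therefore (256, 144) = (16), d = 16.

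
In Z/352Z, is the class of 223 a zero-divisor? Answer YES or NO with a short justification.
gcd(223, 352) = 1, so 223 is a unit in Z/352Z (it has a multiplicative inverse). A unit cannot be a zero-divisor: if 223·b ≡ 0 then multiplying both sides by 223^(−1) gives b ≡ 0. So 223 is not a zero-divisor.

Final answer: NO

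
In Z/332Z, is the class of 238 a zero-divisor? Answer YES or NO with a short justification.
YES

gcd(238, 332) = 2 > 1, so 238 is not a unit in Z/332Z. In Z/nZ every nonzero non-unit is a zero-divisor: explicitly, take b = 332/gcd = 166 ≠ 0 (mod 332); then 238·166 = 39508 = 119·332, i.e. 238·166 ≡ 0 (mod 332). So 238 is a zero-divisor.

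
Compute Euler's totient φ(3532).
φ is multiplicative, with φ(p^e) = p^e − p^(e−1). Factorise 3532 = 2^2 · 883. Then
  φ(3532) = (2^2 − 2^1) · (883 − 1) = 2 · 882 = 1764.

Final answer: φ(3532) = 1764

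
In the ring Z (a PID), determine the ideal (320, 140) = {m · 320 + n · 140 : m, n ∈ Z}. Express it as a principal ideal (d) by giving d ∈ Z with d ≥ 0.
In the PID Z, (a, b) is generated by gcd(a, b). Compute gcd(320, 140) with the extended Euclidean algorithm, tracking rows (r, s, t) with s·320 + t·140 = r:
  row A: (320, 1, 0)   [1·320 + 0·140 = 320]
  row B: (140, 0, 1)   [0·320 + 1·140 = 140]
  320 = 2·140 + 40   → row C = row A − 2·row B = (40, 1, −2)   [check: 1·320 − 2·140 = 40]
  140 = 3·40 + 20   → row D = row B − 3·row C = (20, −3, 7)   [check: −3·320 + 7·140 = 20]
  40 = 2·20 + 0   → remainder 0, stop. gcd = 20 (last nonzero row D).
So gcd(320, 140) = 20, with Bézout identity −3·320 + 7·140 = 20. Containment (⊇): the Bézout identity exhibits 20 as an element of (320, 140), giving (20) ⊆ (320, 140). Containment (⊆): since 20 | 320 and 20 | 140 (320 = 20·16, 140 = 20·7), every Z-linear combination of 320 and 140 is divisible by 20, so (320, 140) ⊆ (20). Therefore (320, 140) = (20), d = 20.

Final answer: (320, 140) = (20); d = 20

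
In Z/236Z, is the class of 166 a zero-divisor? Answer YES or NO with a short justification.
gcd(166, 236) = 2 > 1, so 166 is not a unit in Z/236Z. In Z/nZ every nonzero non-unit is a zero-divisor: explicitly, take b = 236/gcd = 118 ≠ 0 (mod 236); then 166·118 = 19588 = 83·236, i.e. 166·118 ≡ 0 (mod 236). So 166 is a zero-divisor.

Final answer: YES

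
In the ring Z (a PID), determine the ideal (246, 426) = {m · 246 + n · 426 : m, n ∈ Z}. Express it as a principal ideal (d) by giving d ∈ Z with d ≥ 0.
In the PID Z, (a, b) is generated by gcd(a, b). Compute gcd(426, 246) with the extended Euclidean algorithm, tracking rows (r, s, t) with s·426 + t·246 = r:
  row A: (426, 1, 0)   [1·426 + 0·246 = 426]
  row B: (246, 0, 1)   [0·426 + 1·246 = 246]
  426 = 1·246 + 180   → row C = row A − 1·row B = (180, 1, −1)   [check: 1·426 − 1·246 = 180]
  246 = 1·180 + 66   → row D = row B − 1·row C = (66, −1, 2)   [check: −1·426 + 2·246 = 66]
  180 = 2·66 + 48   → row E = row C − 2·row D = (48, 3, −5)   [check: 3·426 − 5·246 = 48]
  66 = 1·48 + 18   → row F = row D − 1·row E = (18, −4, 7)   [check: −4·426 + 7·246 = 18]
  48 = 2·18 + 12   → row G = row E − 2·row F = (12, 11, −19)   [check: 11·426 − 19·246 = 12]
  18 = 1·12 + 6   → row H = row F − 1·row G = (6, −15, 26)   [check: −15·426 + 26·246 = 6]
  12 = 2·6 + 0   → remainder 0, stop. gcd = 6 (last nonzero row H).
So gcd(246, 426) = 6, with Bézout identity −15·426 + 26·246 = 6. Containment (⊇): the Bézout identity exhibits 6 as an element of (246, 426), giving (6) ⊆ (246, 426). Containment (⊆): since 6 | 246 and 6 | 426 (246 = 6·41, 426 = 6·71), every Z-linear combination of 246 and 426 is divisible by 6, so (246, 426) ⊆ (6). Therefore (246, 426) = (6), d = 6.

Final answer: (246, 426) = (6); d = 6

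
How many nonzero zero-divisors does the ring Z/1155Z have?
Z/1155Z has 674 nonzero zero-divisors

In Z/1155Z each nonzero element is either a unit (gcd with 1155 is 1) or a zero-divisor (gcd > 1). The number of units is φ(1155): factorise 1155 = 3 · 5 · 7 · 11, so φ(1155) = (3 − 1) · (5 − 1) · (7 − 1) · (11 − 1) = 2 · 4 · 6 · 10 = 480. The nonzero elements number 1155 − 1 = 1154. Hence the nonzero zero-divisors number 1154 − 480 = 674.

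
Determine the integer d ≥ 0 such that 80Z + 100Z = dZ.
In the PID Z, (a, b) is generated by gcd(a, b). Compute gcd(100, 80) with the extended Euclidean algorithm, tracking rows (r, s, t) with s·100 + t·80 = r:
  row A: (100, 1, 0)   [1·100 + 0·80 = 100]
  row B: (80, 0, 1)   [0·100 + 1·80 = 80]
  100 = 1·80 + 20   → row C = row A − 1·row B = (20, 1, −1)   [check: 1·100 − 1·80 = 20]
  80 = 4·20 + 0   → remainder 0, stop. gcd = 20 (last nonzero row C).
So gcd(80, 100) = 20, with Bézout identity 1·100 − 1·80 = 20. Containment (⊇): the Bézout identity exhibits 20 as an element of (80, 100), giving (20) ⊆ (80, 100). Containment (⊆): since 20 | 80 and 20 | 100 (80 = 20·4, 100 = 20·5), every Z-linear combination of 80 and 100 is divisible by 20, so (80, 100) ⊆ (20). Therefore (80, 100) = (20), d = 20.

Final answer: (80, 100) = (20); d = 20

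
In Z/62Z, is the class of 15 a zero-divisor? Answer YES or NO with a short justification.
gcd(15, 62) = 1, so 15 is a unit in Z/62Z (it has a multiplicative inverse). A unit cannot be a zero-divisor: if 15·b ≡ 0 then multiplying both sides by 15^(−1) gives b ≡ 0. So 15 is not a zero-divisor.

Final answer: NO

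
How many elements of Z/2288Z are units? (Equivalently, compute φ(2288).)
Z/2288Z has φ(2288) = 960 units

An element a ∈ Z/2288Z is a unit iff gcd(a, 2288) = 1, so the number of units is φ(2288). φ is multiplicative, with φ(p^e) = p^e − p^(e−1). Factorise 2288 = 2^4 · 11 · 13. Then
  φ(2288) = (2^4 − 2^3) · (11 − 1) · (13 − 1) = 8 · 10 · 12 = 960.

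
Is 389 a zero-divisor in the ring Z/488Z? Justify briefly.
gcd(389, 488) = 1, so 389 is a unit in Z/488Z (it has a multiplicative inverse). A unit cannot be a zero-divisor: if 389·b ≡ 0 then multiplying both sides by 389^(−1) gives b ≡ 0. So 389 is not a zero-divisor.

Final answer: NO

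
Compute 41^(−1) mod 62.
41^(−1) ≡ 59 (mod 62)

Apply the extended Euclidean algorithm to (62, 41), tracking rows (r, s, t) with s·62 + t·41 = r. Each division r_prev = q·r_cur + r_new produces the new row as (previous row) − q·(current row):
  row A: (62, 1, 0)   [1·62 + 0·41 = 62]
  row B: (41, 0, 1)   [0·62 + 1·41 = 41]
  62 = 1·41 + 21   → row C = row A − 1·row B = (21, 1, −1)   [check: 1·62 − 1·41 = 21]
  41 = 1·21 + 20   → row D = row B − 1·row C = (20, −1, 2)   [check: −1·62 + 2·41 = 20]
  21 = 1·20 + 1   → row E = row C − 1·row D = (1, 2, −3)   [check: 2·62 − 3·41 = 1]
  20 = 20·1 + 0   → remainder 0, stop. gcd = 1 (last nonzero row E).
The gcd is 1, so 41 is invertible mod 62. The last nonzero row gives 2·62 − 3·41 = 1, so t = −3. So 41^(−1) ≡ −3 ≡ 59 (mod 62). Verify: 41 · 59 = 2419 ≡ 1 (mod 62). ✓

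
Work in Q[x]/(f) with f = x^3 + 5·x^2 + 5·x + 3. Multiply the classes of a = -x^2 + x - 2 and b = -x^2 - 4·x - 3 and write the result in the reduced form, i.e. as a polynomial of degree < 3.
First multiply in Q[x] without reducing: a · b = x^4 + 3·x^3 + x^2 + 5·x + 6. Now divide by f(x) = x^3 + 5·x^2 + 5·x + 3, eliminating the leading term at each step:
  leading term x^4: subtract (x)·f(x) = x^4 + 5·x^3 + 5·x^2 + 3·x, leaving -2·x^3 - 4·x^2 + 2·x + 6
  leading term -2·x^3: subtract (-2)·f(x) = -2·x^3 - 10·x^2 - 10·x - 6, leaving 6·x^2 + 12·x + 12
The degree is now < 3, so this is the remainder. Hence a · b ≡ 6·x^2 + 12·x + 12 in Q[x]/(f).

Final answer: a · b ≡ 6·x^2 + 12·x + 12 (mod f(x))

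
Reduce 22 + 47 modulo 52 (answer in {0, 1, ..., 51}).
17

Both summands are already reduced mod 52. 22 + 47 = 69; 69 = 1·52 + 17, so (22 + 47) mod 52 = 17.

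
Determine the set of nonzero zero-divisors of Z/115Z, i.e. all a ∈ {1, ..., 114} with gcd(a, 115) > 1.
An element a ∈ Z/115Z (with a ≠ 0) is a zero-divisor iff gcd(a, 115) > 1 (because a is a unit precisely when gcd(a, n) = 1, and in Z/nZ every nonzero, non-unit element is a zero-divisor). Scan a = 1, ..., 114 and keep those with gcd(a, 115) > 1:
  gcd(5, 115) = 5, gcd(10, 115) = 5, gcd(15, 115) = 5, gcd(20, 115) = 5, gcd(23, 115) = 23, gcd(25, 115) = 5, gcd(30, 115) = 5, gcd(35, 115) = 5, gcd(40, 115) = 5, gcd(45, 115) = 5, gcd(46, 115) = 23, gcd(50, 115) = 5, gcd(55, 115) = 5, gcd(60, 115) = 5, gcd(65, 115) = 5, gcd(69, 115) = 23, gcd(70, 115) = 5, gcd(75, 115) = 5, gcd(80, 115) = 5, gcd(85, 115) = 5, gcd(90, 115) = 5, gcd(92, 115) = 23, gcd(95, 115) = 5, gcd(100, 115) = 5, gcd(105, 115) = 5, gcd(110, 115) = 5.
All other a ∈ {1, ..., 114} have gcd(a, 115) = 1 and are units. So the nonzero zero-divisors are exactly the 26 values of a appearing in this scan.

Final answer: nonzero zero-divisors of Z/115Z = {5, 10, 15, 20, 23, 25, 30, 35, 40, 45, 46, 50, 55, 60, 65, 69, 70, 75, 80, 85, 90, 92, 95, 100, 105, 110}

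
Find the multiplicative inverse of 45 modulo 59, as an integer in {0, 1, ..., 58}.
45^(−1) ≡ 21 (mod 59)

Apply the extended Euclidean algorithm to (59, 45), tracking rows (r, s, t) with s·59 + t·45 = r. Each division r_prev = q·r_cur + r_new produces the new row as (previous row) − q·(current row):
  row A: (59, 1, 0)   [1·59 + 0·45 = 59]
  row B: (45, 0, 1)   [0·59 + 1·45 = 45]
  59 = 1·45 + 14   → row C = row A − 1·row B = (14, 1, −1)   [check: 1·59 − 1·45 = 14]
  45 = 3·14 + 3   → row D = row B − 3·row C = (3, −3, 4)   [check: −3·59 + 4·45 = 3]
  14 = 4·3 + 2   → row E = row C − 4·row D = (2, 13, −17)   [check: 13·59 − 17·45 = 2]
  3 = 1·2 + 1   → row F = row D − 1·row E = (1, −16, 21)   [check: −16·59 + 21·45 = 1]
  2 = 2·1 + 0   → remainder 0, stop. gcd = 1 (last nonzero row F).
The gcd is 1, so 45 is invertible mod 59. The last nonzero row gives −16·59 + 21·45 = 1, so t = 21. So 45^(−1) ≡ 21 (mod 59). Verify: 45 · 21 = 945 ≡ 1 (mod 59). ✓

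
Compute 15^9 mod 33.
Use repeated squaring. Binary(9) = 1001. Walk through the bits of the exponent 9 left-to-right: at each bit after the leading one, square the running value, then multiply by 15 if the bit is 1 (always reducing mod 33):
  bit 1 = 1 (leading): start with 15.
  bit 2 = 0: square 15^2 = 225 ≡ 27 (mod 33).
  bit 3 = 0: square 27^2 = 729 ≡ 3 (mod 33).
  bit 4 = 1: square 3^2 = 9; bit is 1, so multiply 9·15 = 135 ≡ 3 (mod 33).
Final value: 15^9 ≡ 3 (mod 33).

Final answer: 3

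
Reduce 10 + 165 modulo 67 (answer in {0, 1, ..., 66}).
Reduce the summands first: 165 ≡ 31 (mod 67), so 10 + 165 ≡ 10 + 31 (mod 67). 10 + 31 = 41; 41 = 0·67 + 41, so (10 + 165) mod 67 = 41.

Final answer: 41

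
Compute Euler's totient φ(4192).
φ is multiplicative, with φ(p^e) = p^e − p^(e−1). Factorise 4192 = 2^5 · 131. Then
  φ(4192) = (2^5 − 2^4) · (131 − 1) = 16 · 130 = 2080.

Final answer: φ(4192) = 2080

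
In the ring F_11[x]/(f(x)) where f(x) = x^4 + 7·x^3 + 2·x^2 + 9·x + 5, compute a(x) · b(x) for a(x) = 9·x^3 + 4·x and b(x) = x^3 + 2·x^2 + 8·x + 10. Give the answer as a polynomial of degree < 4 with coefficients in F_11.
Multiply as integer polynomials: a · b = 9·x^6 + 18·x^5 + 76·x^4 + 98·x^3 + 32·x^2 + 40·x. Reducing coefficients mod 11: a · b ≡ 9·x^6 + 7·x^5 + 10·x^4 + 10·x^3 + 10·x^2 + 7·x. Now divide by f(x) = x^4 + 7·x^3 + 2·x^2 + 9·x + 5 in F_11[x], eliminating the leading term at each step:
  leading term 9·x^6: subtract (9·x^2)·f(x) = 9·x^6 + 8·x^5 + 7·x^4 + 4·x^3 + x^2, leaving 10·x^5 + 3·x^4 + 6·x^3 + 9·x^2 + 7·x (coefficients mod 11)
  leading term 10·x^5: subtract (10·x)·f(x) = 10·x^5 + 4·x^4 + 9·x^3 + 2·x^2 + 6·x, leaving 10·x^4 + 8·x^3 + 7·x^2 + x (coefficients mod 11)
  leading term 10·x^4: subtract (10)·f(x) = 10·x^4 + 4·x^3 + 9·x^2 + 2·x + 6, leaving 4·x^3 + 9·x^2 + 10·x + 5 (coefficients mod 11)
The degree is now < 4, so this is the remainder. Hence a · b ≡ 4·x^3 + 9·x^2 + 10·x + 5 in F_11[x]/(f).

Final answer: a · b ≡ 4·x^3 + 9·x^2 + 10·x + 5 (mod f(x))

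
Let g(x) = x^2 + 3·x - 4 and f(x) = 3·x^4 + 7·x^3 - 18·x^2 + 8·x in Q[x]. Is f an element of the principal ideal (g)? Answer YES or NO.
In Q[x] the ideal (g) consists of all multiples of g, so f ∈ (g) iff g | f, i.e. iff the remainder of f on division by g is 0. Divide f by g (g is monic, so eliminate the leading term of the running remainder at each step):
  leading term 3·x^4: subtract (3·x^2)·g(x) = 3·x^4 + 9·x^3 - 12·x^2, leaving -2·x^3 - 6·x^2 + 8·x
  leading term -2·x^3: subtract (-2·x)·g(x) = -2·x^3 - 6·x^2 + 8·x, leaving 0
The remainder is 0, so f(x) = g(x) · h(x) with h(x) = 3·x^2 - 2·x. Hence g | f, i.e. f ∈ (g).

Final answer: YES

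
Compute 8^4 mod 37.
Use repeated squaring. Binary(4) = 100. Walk through the bits of the exponent 4 left-to-right: at each bit after the leading one, square the running value, then multiply by 8 if the bit is 1 (always reducing mod 37):
  bit 1 = 1 (leading): start with 8.
  bit 2 = 0: square 8^2 = 64 ≡ 27 (mod 37).
  bit 3 = 0: square 27^2 = 729 ≡ 26 (mod 37).
Final value: 8^4 ≡ 26 (mod 37).

Final answer: 26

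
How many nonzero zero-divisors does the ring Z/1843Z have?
Z/1843Z has 114 nonzero zero-divisors

In Z/1843Z each nonzero element is either a unit (gcd with 1843 is 1) or a zero-divisor (gcd > 1). The number of units is φ(1843): factorise 1843 = 19 · 97, so φ(1843) = (19 − 1) · (97 − 1) = 18 · 96 = 1728. The nonzero elements number 1843 − 1 = 1842. Hence the nonzero zero-divisors number 1842 − 1728 = 114.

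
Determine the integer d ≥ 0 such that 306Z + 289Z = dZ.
In the PID Z, (a, b) is generated by gcd(a, b). Compute gcd(306, 289) with the extended Euclidean algorithm, tracking rows (r, s, t) with s·306 + t·289 = r:
  row A: (306, 1, 0)   [1·306 + 0·289 = 306]
  row B: (289, 0, 1)   [0·306 + 1·289 = 289]
  306 = 1·289 + 17   → row C = row A − 1·row B = (17, 1, −1)   [check: 1·306 − 1·289 = 17]
  289 = 17·17 + 0   → remainder 0, stop. gcd = 17 (last nonzero row C).
So gcd(306, 289) = 17, with Bézout identity 1·306 − 1·289 = 17. Containment (⊇): the Bézout identity exhibits 17 as an element of (306, 289), giving (17) ⊆ (306, 289). Containment (⊆): since 17 | 306 and 17 | 289 (306 = 17·18, 289 = 17·17), every Z-linear combination of 306 and 289 is divisible by 17, so (306, 289) ⊆ (17). Therefore (306, 289) = (17), d = 17.

Final answer: (306, 289) = (17); d = 17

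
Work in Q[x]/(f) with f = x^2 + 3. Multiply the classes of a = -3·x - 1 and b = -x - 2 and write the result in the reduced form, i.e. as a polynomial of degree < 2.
First multiply in Q[x] without reducing: a · b = 3·x^2 + 7·x + 2. Now divide by f(x) = x^2 + 3, eliminating the leading term at each step:
  leading term 3·x^2: subtract (3)·f(x) = 3·x^2 + 9, leaving 7·x - 7
The degree is now < 2, so this is the remainder. Hence a · b ≡ 7·x - 7 in Q[x]/(f).

Final answer: a · b ≡ 7·x - 7 (mod f(x))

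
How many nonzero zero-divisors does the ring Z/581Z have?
In Z/581Z each nonzero element is either a unit (gcd with 581 is 1) or a zero-divisor (gcd > 1). The number of units is φ(581): factorise 581 = 7 · 83, so φ(581) = (7 − 1) · (83 − 1) = 6 · 82 = 492. The nonzero elements number 581 − 1 = 580. Hence the nonzero zero-divisors number 580 − 492 = 88.

Final answer: Z/581Z has 88 nonzero zero-divisors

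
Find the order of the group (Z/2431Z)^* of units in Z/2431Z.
(Z/2431Z)^* consists of the classes a with gcd(a, 2431) = 1, so its order is φ(2431). φ is multiplicative, with φ(p^e) = p^e − p^(e−1). Factorise 2431 = 11 · 13 · 17. Then
  φ(2431) = (11 − 1) · (13 − 1) · (17 − 1) = 10 · 12 · 16 = 1920.
Thus |(Z/2431Z)^*| = 1920.

Final answer: |(Z/2431Z)^*| = 1920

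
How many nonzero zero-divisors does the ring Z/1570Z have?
In Z/1570Z each nonzero element is either a unit (gcd with 1570 is 1) or a zero-divisor (gcd > 1). The number of units is φ(1570): factorise 1570 = 2 · 5 · 157, so φ(1570) = (2 − 1) · (5 − 1) · (157 − 1) = 1 · 4 · 156 = 624. The nonzero elements number 1570 − 1 = 1569. Hence the nonzero zero-divisors number 1569 − 624 = 945.

Final answer: Z/1570Z has 945 nonzero zero-divisors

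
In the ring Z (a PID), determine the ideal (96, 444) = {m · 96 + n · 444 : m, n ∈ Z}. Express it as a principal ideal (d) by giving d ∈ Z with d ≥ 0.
In the PID Z, (a, b) is generated by gcd(a, b). Compute gcd(444, 96) with the extended Euclidean algorithm, tracking rows (r, s, t) with s·444 + t·96 = r:
  row A: (444, 1, 0)   [1·444 + 0·96 = 444]
  row B: (96, 0, 1)   [0·444 + 1·96 = 96]
  444 = 4·96 + 60   → row C = row A − 4·row B = (60, 1, −4)   [check: 1·444 − 4·96 = 60]
  96 = 1·60 + 36   → row D = row B − 1·row C = (36, −1, 5)   [check: −1·444 + 5·96 = 36]
  60 = 1·36 + 24   → row E = row C − 1·row D = (24, 2, −9)   [check: 2·444 − 9·96 = 24]
  36 = 1·24 + 12   → row F = row D − 1·row E = (12, −3, 14)   [check: −3·444 + 14·96 = 12]
  24 = 2·12 + 0   → remainder 0, stop. gcd = 12 (last nonzero row F).
So gcd(96, 444) = 12, with Bézout identity −3·444 + 14·96 = 12. Containment (⊇): the Bézout identity exhibits 12 as an element of (96, 444), giving (12) ⊆ (96, 444). Containment (⊆): since 12 | 96 and 12 | 444 (96 = 12·8, 444 = 12·37), every Z-linear combination of 96 and 444 is divisible by 12, so (96, 444) ⊆ (12). Therefore (96, 444) = (12), d = 12.

Final answer: (96, 444) = (12); d = 12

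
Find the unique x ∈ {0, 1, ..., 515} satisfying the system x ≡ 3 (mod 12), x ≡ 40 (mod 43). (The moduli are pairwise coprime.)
x ≡ 255 (mod 516); the representative in [0, 516) is 255

The moduli 12, 43 are pairwise coprime, so by the CRT there is a unique solution mod 12·43 = 516.
Solve by successive substitution. Start with x ≡ 3 (mod 12).
  Combine with x ≡ 40 (mod 43): write x = 3 + 12·t and require 3 + 12·t ≡ 40 (mod 43), i.e. 12·t ≡ 40 − 3 ≡ 37 (mod 43). Since 12^(−1) ≡ 18 (mod 43), t ≡ 18·37 ≡ 21 (mod 43). So x ≡ 3 + 12·21 = 255 (mod 516).
Unique solution in [0, 516): x = 255.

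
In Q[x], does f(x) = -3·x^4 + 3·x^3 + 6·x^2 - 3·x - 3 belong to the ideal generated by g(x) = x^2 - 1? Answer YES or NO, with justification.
YES

In Q[x] the ideal (g) consists of all multiples of g, so f ∈ (g) iff g | f, i.e. iff the remainder of f on division by g is 0. Divide f by g (g is monic, so eliminate the leading term of the running remainder at each step):
  leading term -3·x^4: subtract (-3·x^2)·g(x) = -3·x^4 + 3·x^2, leaving 3·x^3 + 3·x^2 - 3·x - 3
  leading term 3·x^3: subtract (3·x)·g(x) = 3·x^3 - 3·x, leaving 3·x^2 - 3
  leading term 3·x^2: subtract (3)·g(x) = 3·x^2 - 3, leaving 0
The remainder is 0, so f(x) = g(x) · h(x) with h(x) = -3·x^2 + 3·x + 3. Hence g | f, i.e. f ∈ (g).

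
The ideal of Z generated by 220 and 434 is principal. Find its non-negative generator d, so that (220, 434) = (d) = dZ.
(220, 434) = (2); d = 2

In the PID Z, (a, b) is generated by gcd(a, b). Compute gcd(434, 220) with the extended Euclidean algorithm, tracking rows (r, s, t) with s·434 + t·220 = r:
  row A: (434, 1, 0)   [1·434 + 0·220 = 434]
  row B: (220, 0, 1)   [0·434 + 1·220 = 220]
  434 = 1·220 + 214   → row C = row A − 1·row B = (214, 1, −1)   [check: 1·434 − 1·220 = 214]
  220 = 1·214 + 6   → row D = row B − 1·row C = (6, −1, 2)   [check: −1·434 + 2·220 = 6]
  214 = 35·6 + 4   → row E = row C − 35·row D = (4, 36, −71)   [check: 36·434 − 71·220 = 4]
  6 = 1·4 + 2   → row F = row D − 1·row E = (2, −37, 73)   [check: −37·434 + 73·220 = 2]
  4 = 2·2 + 0   → remainder 0, stop. gcd = 2 (last nonzero row F).
So gcd(220, 434) = 2, with Bézout identity −37·434 + 73·220 = 2. Containment (⊇): the Bézout identity exhibits 2 as an element of (220, 434), giving (2) ⊆ (220, 434). Containment (⊆): since 2 | 220 and 2 | 434 (220 = 2·110, 434 = 2·217), every Z-linear combination of 220 and 434 is divisible by 2, so (220, 434) ⊆ (2). Therefore (220, 434) = (2), d = 2.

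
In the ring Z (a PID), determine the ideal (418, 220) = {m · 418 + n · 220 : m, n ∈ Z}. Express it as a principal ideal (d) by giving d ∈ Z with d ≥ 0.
In the PID Z, (a, b) is generated by gcd(a, b). Compute gcd(418, 220) with the extended Euclidean algorithm, tracking rows (r, s, t) with s·418 + t·220 = r:
  row A: (418, 1, 0)   [1·418 + 0·220 = 418]
  row B: (220, 0, 1)   [0·418 + 1·220 = 220]
  418 = 1·220 + 198   → row C = row A − 1·row B = (198, 1, −1)   [check: 1·418 − 1·220 = 198]
  220 = 1·198 + 22   → row D = row B − 1·row C = (22, −1, 2)   [check: −1·418 + 2·220 = 22]
  198 = 9·22 + 0   → remainder 0, stop. gcd = 22 (last nonzero row D).
So gcd(418, 220) = 22, with Bézout identity −1·418 + 2·220 = 22. Containment (⊇): the Bézout identity exhibits 22 as an element of (418, 220), giving (22) ⊆ (418, 220). Containment (⊆): since 22 | 418 and 22 | 220 (418 = 22·19, 220 = 22·10), every Z-linear combination of 418 and 220 is divisible by 22, so (418, 220) ⊆ (22). Therefore (418, 220) = (22), d = 22.

Final answer: (418, 220) = (22); d = 22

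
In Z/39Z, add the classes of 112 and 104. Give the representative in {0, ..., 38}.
Reduce the summands first: 112 ≡ 34, 104 ≡ 26 (mod 39), so 112 + 104 ≡ 34 + 26 (mod 39). 34 + 26 = 60; 60 = 1·39 + 21, so (112 + 104) mod 39 = 21.

Final answer: 21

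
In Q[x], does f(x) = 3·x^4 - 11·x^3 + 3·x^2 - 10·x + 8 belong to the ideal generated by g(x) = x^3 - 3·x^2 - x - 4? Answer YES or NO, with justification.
YES

In Q[x] the ideal (g) consists of all multiples of g, so f ∈ (g) iff g | f, i.e. iff the remainder of f on division by g is 0. Divide f by g (g is monic, so eliminate the leading term of the running remainder at each step):
  leading term 3·x^4: subtract (3·x)·g(x) = 3·x^4 - 9·x^3 - 3·x^2 - 12·x, leaving -2·x^3 + 6·x^2 + 2·x + 8
  leading term -2·x^3: subtract (-2)·g(x) = -2·x^3 + 6·x^2 + 2·x + 8, leaving 0
The remainder is 0, so f(x) = g(x) · h(x) with h(x) = 3·x - 2. Hence g | f, i.e. f ∈ (g).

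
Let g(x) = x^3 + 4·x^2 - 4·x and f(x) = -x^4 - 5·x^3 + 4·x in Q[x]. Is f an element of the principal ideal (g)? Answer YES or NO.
YES

In Q[x] the ideal (g) consists of all multiples of g, so f ∈ (g) iff g | f, i.e. iff the remainder of f on division by g is 0. Divide f by g (g is monic, so eliminate the leading term of the running remainder at each step):
  leading term -x^4: subtract (-x)·g(x) = -x^4 - 4·x^3 + 4·x^2, leaving -x^3 - 4·x^2 + 4·x
  leading term -x^3: subtract (-1)·g(x) = -x^3 - 4·x^2 + 4·x, leaving 0
The remainder is 0, so f(x) = g(x) · h(x) with h(x) = -x - 1. Hence g | f, i.e. f ∈ (g).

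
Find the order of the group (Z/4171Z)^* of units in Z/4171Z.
(Z/4171Z)^* consists of the classes a with gcd(a, 4171) = 1, so its order is φ(4171). φ is multiplicative, with φ(p^e) = p^e − p^(e−1). Factorise 4171 = 43 · 97. Then
  φ(4171) = (43 − 1) · (97 − 1) = 42 · 96 = 4032.
Thus |(Z/4171Z)^*| = 4032.

Final answer: |(Z/4171Z)^*| = 4032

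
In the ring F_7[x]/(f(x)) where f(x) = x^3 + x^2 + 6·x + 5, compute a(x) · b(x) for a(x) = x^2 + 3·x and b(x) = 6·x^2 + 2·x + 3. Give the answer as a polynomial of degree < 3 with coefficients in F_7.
Multiply as integer polynomials: a · b = 6·x^4 + 20·x^3 + 9·x^2 + 9·x. Reducing coefficients mod 7: a · b ≡ 6·x^4 + 6·x^3 + 2·x^2 + 2·x. Now divide by f(x) = x^3 + x^2 + 6·x + 5 in F_7[x], eliminating the leading term at each step:
  leading term 6·x^4: subtract (6·x)·f(x) = 6·x^4 + 6·x^3 + x^2 + 2·x, leaving x^2 (coefficients mod 7)
The degree is now < 3, so this is the remainder. Hence a · b ≡ x^2 in F_7[x]/(f).

Final answer: a · b ≡ x^2 (mod f(x))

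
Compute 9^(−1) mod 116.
Apply the extended Euclidean algorithm to (116, 9), tracking rows (r, s, t) with s·116 + t·9 = r. Each division r_prev = q·r_cur + r_new produces the new row as (previous row) − q·(current row):
  row A: (116, 1, 0)   [1·116 + 0·9 = 116]
  row B: (9, 0, 1)   [0·116 + 1·9 = 9]
  116 = 12·9 + 8   → row C = row A − 12·row B = (8, 1, −12)   [check: 1·116 − 12·9 = 8]
  9 = 1·8 + 1   → row D = row B − 1·row C = (1, −1, 13)   [check: −1·116 + 13·9 = 1]
  8 = 8·1 + 0   → remainder 0, stop. gcd = 1 (last nonzero row D).
The gcd is 1, so 9 is invertible mod 116. The last nonzero row gives −1·116 + 13·9 = 1, so t = 13. So 9^(−1) ≡ 13 (mod 116). Verify: 9 · 13 = 117 ≡ 1 (mod 116). ✓

Final answer: 9^(−1) ≡ 13 (mod 116)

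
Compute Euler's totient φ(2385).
φ(2385) = 1248

φ is multiplicative, with φ(p^e) = p^e − p^(e−1). Factorise 2385 = 3^2 · 5 · 53. Then
  φ(2385) = (3^2 − 3^1) · (5 − 1) · (53 − 1) = 6 · 4 · 52 = 1248.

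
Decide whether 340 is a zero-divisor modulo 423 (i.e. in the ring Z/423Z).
gcd(340, 423) = 1, so 340 is a unit in Z/423Z (it has a multiplicative inverse). A unit cannot be a zero-divisor: if 340·b ≡ 0 then multiplying both sides by 340^(−1) gives b ≡ 0. So 340 is not a zero-divisor.

Final answer: NO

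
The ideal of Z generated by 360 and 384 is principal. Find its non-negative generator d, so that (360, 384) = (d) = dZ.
(360, 384) = (24); d = 24

In the PID Z, (a, b) is generated by gcd(a, b). Compute gcd(384, 360) with the extended Euclidean algorithm, tracking rows (r, s, t) with s·384 + t·360 = r:
  row A: (384, 1, 0)   [1·384 + 0·360 = 384]
  row B: (360, 0, 1)   [0·384 + 1·360 = 360]
  384 = 1·360 + 24   → row C = row A − 1·row B = (24, 1, −1)   [check: 1·384 − 1·360 = 24]
  360 = 15·24 + 0   → remainder 0, stop. gcd = 24 (last nonzero row C).
So gcd(360, 384) = 24, with Bézout identity 1·384 − 1·360 = 24. Containment (⊇): the Bézout identity exhibits 24 as an element of (360, 384), giving (24) ⊆ (360, 384). Containment (⊆): since 24 | 360 and 24 | 384 (360 = 24·15, 384 = 24·16), every Z-linear combination of 360 and 384 is divisible by 24, so (360, 384) ⊆ (24). Therefore (360, 384) = (24), d = 24.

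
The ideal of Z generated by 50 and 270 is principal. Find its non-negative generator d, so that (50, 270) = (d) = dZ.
(50, 270) = (10); d = 10

In the PID Z, (a, b) is generated by gcd(a, b). Compute gcd(270, 50) with the extended Euclidean algorithm, tracking rows (r, s, t) with s·270 + t·50 = r:
  row A: (270, 1, 0)   [1·270 + 0·50 = 270]
  row B: (50, 0, 1)   [0·270 + 1·50 = 50]
  270 = 5·50 + 20   → row C = row A − 5·row B = (20, 1, −5)   [check: 1·270 − 5·50 = 20]
  50 = 2·20 + 10   → row D = row B − 2·row C = (10, −2, 11)   [check: −2·270 + 11·50 = 10]
  20 = 2·10 + 0   → remainder 0, stop. gcd = 10 (last nonzero row D).
So gcd(50, 270) = 10, with Bézout identity −2·270 + 11·50 = 10. Containment (⊇): the Bézout identity exhibits 10 as an element of (50, 270), giving (10) ⊆ (50, 270). Containment (⊆): since 10 | 50 and 10 | 270 (50 = 10·5, 270 = 10·27), every Z-linear combination of 50 and 270 is divisible by 10, so (50, 270) ⊆ (10). Therefore (50, 270) = (10), d = 10.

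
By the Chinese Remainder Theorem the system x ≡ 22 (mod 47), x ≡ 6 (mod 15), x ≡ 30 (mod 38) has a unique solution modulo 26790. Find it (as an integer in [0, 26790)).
The moduli 47, 15, 38 are pairwise coprime, so by the CRT there is a unique solution mod 47·15·38 = 26790.
Solve by successive substitution. Start with x ≡ 22 (mod 47).
  Combine with x ≡ 6 (mod 15): write x = 22 + 47·t and require 22 + 47·t ≡ 6 (mod 15), i.e. 47·t ≡ 6 − 22 ≡ 14 (mod 15). Since 47^(−1) ≡ 8 (mod 15) (47 ≡ 2 (mod 15)), t ≡ 8·14 ≡ 7 (mod 15). So x ≡ 22 + 47·7 = 351 (mod 705).
  Combine with x ≡ 30 (mod 38): write x = 351 + 705·t and require 351 + 705·t ≡ 30 (mod 38), i.e. 705·t ≡ 30 − 351 ≡ 21 (mod 38). Since 705^(−1) ≡ 29 (mod 38) (705 ≡ 21 (mod 38)), t ≡ 29·21 ≡ 1 (mod 38). So x ≡ 351 + 705·1 = 1056 (mod 26790).
Unique solution in [0, 26790): x = 1056.

Final answer: x ≡ 1056 (mod 26790); the representative in [0, 26790) is 1056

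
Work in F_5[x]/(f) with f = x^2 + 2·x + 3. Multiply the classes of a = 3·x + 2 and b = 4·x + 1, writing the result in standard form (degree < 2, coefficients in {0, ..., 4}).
Multiply as integer polynomials: a · b = 12·x^2 + 11·x + 2. Reducing coefficients mod 5: a · b ≡ 2·x^2 + x + 2. Now divide by f(x) = x^2 + 2·x + 3 in F_5[x], eliminating the leading term at each step:
  leading term 2·x^2: subtract (2)·f(x) = 2·x^2 + 4·x + 1, leaving 2·x + 1 (coefficients mod 5)
The degree is now < 2, so this is the remainder. Hence a · b ≡ 2·x + 1 in F_5[x]/(f).

Final answer: a · b ≡ 2·x + 1 (mod f(x))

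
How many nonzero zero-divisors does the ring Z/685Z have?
In Z/685Z each nonzero element is either a unit (gcd with 685 is 1) or a zero-divisor (gcd > 1). The number of units is φ(685): factorise 685 = 5 · 137, so φ(685) = (5 − 1) · (137 − 1) = 4 · 136 = 544. The nonzero elements number 685 − 1 = 684. Hence the nonzero zero-divisors number 684 − 544 = 140.

Final answer: Z/685Z has 140 nonzero zero-divisors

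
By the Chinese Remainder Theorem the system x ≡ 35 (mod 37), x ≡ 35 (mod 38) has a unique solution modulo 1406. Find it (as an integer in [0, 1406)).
The moduli 37, 38 are pairwise coprime, so by the CRT there is a unique solution mod 37·38 = 1406.
Solve by successive substitution. Start with x ≡ 35 (mod 37).
  Combine with x ≡ 35 (mod 38): write x = 35 + 37·t and require 35 + 37·t ≡ 35 (mod 38), i.e. 37·t ≡ 35 − 35 ≡ 0 (mod 38). Since 37^(−1) ≡ 37 (mod 38), t ≡ 37·0 ≡ 0 (mod 38). So x ≡ 35 + 37·0 = 35 (mod 1406).
Unique solution in [0, 1406): x = 35.

Final answer: x ≡ 35 (mod 1406); the representative in [0, 1406) is 35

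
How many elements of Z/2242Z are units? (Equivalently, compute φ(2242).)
Z/2242Z has φ(2242) = 1044 units

An element a ∈ Z/2242Z is a unit iff gcd(a, 2242) = 1, so the number of units is φ(2242). φ is multiplicative, with φ(p^e) = p^e − p^(e−1). Factorise 2242 = 2 · 19 · 59. Then
  φ(2242) = (2 − 1) · (19 − 1) · (59 − 1) = 1 · 18 · 58 = 1044.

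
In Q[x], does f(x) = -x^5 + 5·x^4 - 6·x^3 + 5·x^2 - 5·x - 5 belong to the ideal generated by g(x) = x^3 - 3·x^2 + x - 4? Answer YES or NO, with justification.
NO

In Q[x] the ideal (g) consists of all multiples of g, so f ∈ (g) iff g | f, i.e. iff the remainder of f on division by g is 0. Divide f by g (g is monic, so eliminate the leading term of the running remainder at each step):
  leading term -x^5: subtract (-x^2)·g(x) = -x^5 + 3·x^4 - x^3 + 4·x^2, leaving 2·x^4 - 5·x^3 + x^2 - 5·x - 5
  leading term 2·x^4: subtract (2·x)·g(x) = 2·x^4 - 6·x^3 + 2·x^2 - 8·x, leaving x^3 - x^2 + 3·x - 5
  leading term x^3: subtract (1)·g(x) = x^3 - 3·x^2 + x - 4, leaving 2·x^2 + 2·x - 1
The remainder r(x) = 2·x^2 + 2·x - 1 ≠ 0 (and deg r < deg g), so g ∤ f, i.e. f ∉ (g).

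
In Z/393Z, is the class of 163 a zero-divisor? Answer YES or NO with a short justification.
NO

gcd(163, 393) = 1, so 163 is a unit in Z/393Z (it has a multiplicative inverse). A unit cannot be a zero-divisor: if 163·b ≡ 0 then multiplying both sides by 163^(−1) gives b ≡ 0. So 163 is not a zero-divisor.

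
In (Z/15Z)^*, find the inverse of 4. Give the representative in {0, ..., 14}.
Apply the extended Euclidean algorithm to (15, 4), tracking rows (r, s, t) with s·15 + t·4 = r. Each division r_prev = q·r_cur + r_new produces the new row as (previous row) − q·(current row):
  row A: (15, 1, 0)   [1·15 + 0·4 = 15]
  row B: (4, 0, 1)   [0·15 + 1·4 = 4]
  15 = 3·4 + 3   → row C = row A − 3·row B = (3, 1, −3)   [check: 1·15 − 3·4 = 3]
  4 = 1·3 + 1   → row D = row B − 1·row C = (1, −1, 4)   [check: −1·15 + 4·4 = 1]
  3 = 3·1 + 0   → remainder 0, stop. gcd = 1 (last nonzero row D).
The gcd is 1, so 4 is invertible mod 15. The last nonzero row gives −1·15 + 4·4 = 1, so t = 4. So 4^(−1) ≡ 4 (mod 15). Verify: 4 · 4 = 16 ≡ 1 (mod 15). ✓

Final answer: 4^(−1) ≡ 4 (mod 15)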